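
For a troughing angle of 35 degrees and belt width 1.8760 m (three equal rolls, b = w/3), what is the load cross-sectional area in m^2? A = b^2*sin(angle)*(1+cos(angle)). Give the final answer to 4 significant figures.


b = 1.8760/3 = 0.625333 m
A = 0.625333^2 * sin(35 deg) * (1 + cos(35 deg))
A = 0.4080 m^2


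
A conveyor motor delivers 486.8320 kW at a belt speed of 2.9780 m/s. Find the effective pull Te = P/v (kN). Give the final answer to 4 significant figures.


Te = P / v = 486.8320 / 2.9780
Te = 163.5 kN


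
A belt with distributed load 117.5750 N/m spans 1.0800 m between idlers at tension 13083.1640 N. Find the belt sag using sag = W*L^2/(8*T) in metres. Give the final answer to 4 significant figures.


sag = 117.5750 * 1.0800^2 / (8 * 13083.1640)
sag = 0.001310 m


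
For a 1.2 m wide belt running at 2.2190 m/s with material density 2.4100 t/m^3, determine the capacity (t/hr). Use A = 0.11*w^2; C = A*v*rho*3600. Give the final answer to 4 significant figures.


A = 0.11 * 1.2^2 = 0.1584 m^2
C = 0.1584 * 2.2190 * 2.4100 * 3600
C = 3050 t/hr


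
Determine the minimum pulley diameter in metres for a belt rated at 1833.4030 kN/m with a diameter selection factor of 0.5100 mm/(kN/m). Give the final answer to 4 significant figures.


D = 1833.4030 * 0.5100 / 1000
D = 0.9350 m


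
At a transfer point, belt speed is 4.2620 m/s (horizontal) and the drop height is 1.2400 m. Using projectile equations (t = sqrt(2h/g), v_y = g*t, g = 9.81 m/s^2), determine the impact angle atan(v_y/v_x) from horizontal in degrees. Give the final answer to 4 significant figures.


t = sqrt(2*1.2400/9.81) = 0.502795 s
v_y = 9.81 * 0.502795 = 4.93242 m/s
angle = atan(4.93242 / 4.2620) = 49.17 deg


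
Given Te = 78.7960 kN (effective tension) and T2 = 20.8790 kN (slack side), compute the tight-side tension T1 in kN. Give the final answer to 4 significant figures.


T1 = Te + T2 = 78.7960 + 20.8790
T1 = 99.68 kN


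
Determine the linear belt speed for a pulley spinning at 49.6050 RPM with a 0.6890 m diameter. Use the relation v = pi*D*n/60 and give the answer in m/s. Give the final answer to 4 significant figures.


v = pi * 0.6890 * 49.6050 / 60
v = 1.790 m/s


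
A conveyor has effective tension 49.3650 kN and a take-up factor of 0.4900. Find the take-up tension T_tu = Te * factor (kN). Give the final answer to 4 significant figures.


T_tu = 49.3650 * 0.4900
T_tu = 24.19 kN


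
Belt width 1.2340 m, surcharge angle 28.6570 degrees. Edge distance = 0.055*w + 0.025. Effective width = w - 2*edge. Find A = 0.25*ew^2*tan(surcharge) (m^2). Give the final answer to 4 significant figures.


edge = 0.055*1.2340 + 0.025 = 0.09287 m
ew = 1.2340 - 2*0.09287 = 1.04826 m
A = 0.25 * 1.04826^2 * tan(28.6570 deg)
A = 0.1501 m^2


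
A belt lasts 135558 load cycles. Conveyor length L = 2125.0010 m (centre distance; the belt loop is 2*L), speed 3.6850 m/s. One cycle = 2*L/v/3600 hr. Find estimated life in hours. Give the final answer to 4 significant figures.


cycle_time = 2 * 2125.0010 / 3.6850 / 3600 = 0.320368 hr
life = 135558 * 0.320368 = 43430 hours


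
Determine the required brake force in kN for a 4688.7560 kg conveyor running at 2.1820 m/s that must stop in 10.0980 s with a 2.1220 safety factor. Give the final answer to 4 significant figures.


F = 4688.7560 * 2.1820 / 10.0980 * 2.1220 / 1000
F = 2.150 kN


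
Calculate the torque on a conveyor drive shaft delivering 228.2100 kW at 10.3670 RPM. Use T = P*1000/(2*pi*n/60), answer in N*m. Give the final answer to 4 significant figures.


omega = 2*pi*10.3670/60 = 1.08563 rad/s
T = 228.2100*1000 / 1.08563
T = 210200 N*m


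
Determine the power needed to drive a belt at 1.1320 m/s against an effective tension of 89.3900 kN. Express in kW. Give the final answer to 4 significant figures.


P = Te * v = 89.3900 * 1.1320
P = 101.2 kW


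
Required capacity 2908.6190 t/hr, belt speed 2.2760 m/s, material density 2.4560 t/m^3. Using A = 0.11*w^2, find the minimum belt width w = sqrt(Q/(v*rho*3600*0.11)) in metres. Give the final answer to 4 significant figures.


A_req = 2908.6190 / (2.2760 * 2.4560 * 3600) = 0.144539 m^2
w = sqrt(0.144539 / 0.11)
w = 1.146 m


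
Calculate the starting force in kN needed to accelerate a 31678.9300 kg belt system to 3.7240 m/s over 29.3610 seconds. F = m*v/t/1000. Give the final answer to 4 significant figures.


F = 31678.9300 * 3.7240 / 29.3610 / 1000
F = 4.018 kN


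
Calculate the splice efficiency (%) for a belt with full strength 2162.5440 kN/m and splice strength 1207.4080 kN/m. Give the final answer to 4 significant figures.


Eff = 1207.4080 / 2162.5440 * 100
Eff = 55.83 %


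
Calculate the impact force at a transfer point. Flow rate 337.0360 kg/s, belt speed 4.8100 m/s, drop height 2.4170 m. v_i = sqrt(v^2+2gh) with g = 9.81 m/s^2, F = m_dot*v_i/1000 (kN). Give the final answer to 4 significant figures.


v_i = sqrt(4.8100^2 + 2*9.81*2.4170) = 8.39986 m/s
F = 337.0360 * 8.39986 / 1000
F = 2.831 kN


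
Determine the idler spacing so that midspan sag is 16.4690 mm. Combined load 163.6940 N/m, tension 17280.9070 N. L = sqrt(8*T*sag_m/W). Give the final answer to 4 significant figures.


sag = 16.4690/1000 = 0.016469 m
L = sqrt(8 * 17280.9070 * 0.016469 / 163.6940)
L = 3.729 m


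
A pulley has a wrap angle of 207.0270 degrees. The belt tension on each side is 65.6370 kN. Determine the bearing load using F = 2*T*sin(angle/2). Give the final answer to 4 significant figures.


F = 2 * 65.6370 * sin(207.0270/2 deg)
F = 127.6 kN


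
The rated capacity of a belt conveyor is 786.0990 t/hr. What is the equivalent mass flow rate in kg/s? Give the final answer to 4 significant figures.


m_dot = 786.0990 * 1000 / 3600
m_dot = 218.4 kg/s


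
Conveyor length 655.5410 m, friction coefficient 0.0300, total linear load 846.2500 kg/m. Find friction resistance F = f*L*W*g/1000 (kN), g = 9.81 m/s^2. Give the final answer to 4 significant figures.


F = 0.0300 * 655.5410 * 846.2500 * 9.81 / 1000
F = 163.3 kN


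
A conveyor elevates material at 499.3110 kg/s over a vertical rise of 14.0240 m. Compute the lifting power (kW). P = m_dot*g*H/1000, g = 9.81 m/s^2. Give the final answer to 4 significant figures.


P = 499.3110 * 9.81 * 14.0240 / 1000
P = 68.69 kW


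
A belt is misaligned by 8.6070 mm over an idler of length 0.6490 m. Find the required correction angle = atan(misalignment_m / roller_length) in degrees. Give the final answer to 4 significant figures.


misalign_m = 8.6070 / 1000 = 0.008607 m
angle = atan(0.008607 / 0.6490)
angle = 0.7598 deg


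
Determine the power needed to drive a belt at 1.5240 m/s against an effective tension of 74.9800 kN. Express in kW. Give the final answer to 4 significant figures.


P = Te * v = 74.9800 * 1.5240
P = 114.3 kW


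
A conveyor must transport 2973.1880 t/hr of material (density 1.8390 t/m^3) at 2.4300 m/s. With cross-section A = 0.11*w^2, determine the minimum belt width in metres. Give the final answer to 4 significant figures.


A_req = 2973.1880 / (2.4300 * 1.8390 * 3600) = 0.184813 m^2
w = sqrt(0.184813 / 0.11)
w = 1.296 m


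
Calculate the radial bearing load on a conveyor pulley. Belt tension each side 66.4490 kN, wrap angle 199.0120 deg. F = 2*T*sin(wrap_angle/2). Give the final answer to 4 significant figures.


F = 2 * 66.4490 * sin(199.0120/2 deg)
F = 131.1 kN


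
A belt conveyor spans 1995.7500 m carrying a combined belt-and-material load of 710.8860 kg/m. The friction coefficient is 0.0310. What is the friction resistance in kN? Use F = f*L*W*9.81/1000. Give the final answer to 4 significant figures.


F = 0.0310 * 1995.7500 * 710.8860 * 9.81 / 1000
F = 431.5 kN


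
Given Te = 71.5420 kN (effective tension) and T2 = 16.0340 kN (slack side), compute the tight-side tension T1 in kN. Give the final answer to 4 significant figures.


T1 = Te + T2 = 71.5420 + 16.0340
T1 = 87.58 kN


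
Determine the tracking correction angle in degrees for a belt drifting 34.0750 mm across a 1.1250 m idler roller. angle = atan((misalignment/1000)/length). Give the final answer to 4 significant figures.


misalign_m = 34.0750 / 1000 = 0.034075 m
angle = atan(0.034075 / 1.1250)
angle = 1.735 deg


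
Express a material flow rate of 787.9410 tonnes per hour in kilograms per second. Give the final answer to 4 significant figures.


m_dot = 787.9410 * 1000 / 3600
m_dot = 218.9 kg/s


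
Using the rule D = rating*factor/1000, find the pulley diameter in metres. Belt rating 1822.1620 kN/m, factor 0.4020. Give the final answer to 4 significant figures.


D = 1822.1620 * 0.4020 / 1000
D = 0.7325 m


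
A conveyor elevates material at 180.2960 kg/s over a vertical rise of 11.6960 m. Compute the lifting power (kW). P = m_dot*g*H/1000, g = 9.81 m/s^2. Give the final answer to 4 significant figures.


P = 180.2960 * 9.81 * 11.6960 / 1000
P = 20.69 kW


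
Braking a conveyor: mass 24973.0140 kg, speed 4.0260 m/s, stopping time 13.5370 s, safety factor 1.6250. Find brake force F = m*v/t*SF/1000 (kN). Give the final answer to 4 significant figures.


F = 24973.0140 * 4.0260 / 13.5370 * 1.6250 / 1000
F = 12.07 kN


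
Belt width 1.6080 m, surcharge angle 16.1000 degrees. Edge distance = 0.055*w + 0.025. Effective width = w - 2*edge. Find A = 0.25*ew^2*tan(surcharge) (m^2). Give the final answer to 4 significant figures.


edge = 0.055*1.6080 + 0.025 = 0.11344 m
ew = 1.6080 - 2*0.11344 = 1.38112 m
A = 0.25 * 1.38112^2 * tan(16.1000 deg)
A = 0.1376 m^2


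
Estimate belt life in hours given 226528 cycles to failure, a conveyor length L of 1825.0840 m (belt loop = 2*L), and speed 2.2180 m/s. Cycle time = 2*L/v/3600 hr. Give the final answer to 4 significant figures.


cycle_time = 2 * 1825.0840 / 2.2180 / 3600 = 0.45714 hr
life = 226528 * 0.45714 = 103600 hours


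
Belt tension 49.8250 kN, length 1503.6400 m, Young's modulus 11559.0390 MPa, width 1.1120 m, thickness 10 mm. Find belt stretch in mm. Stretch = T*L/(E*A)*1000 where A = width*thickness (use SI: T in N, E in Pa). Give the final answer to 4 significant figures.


A = 1.1120 * 0.01 = 0.01112 m^2
Stretch = 49.8250*1000 * 1503.6400 / (11559.0390e6 * 0.01112) * 1000
Stretch = 582.9 mm


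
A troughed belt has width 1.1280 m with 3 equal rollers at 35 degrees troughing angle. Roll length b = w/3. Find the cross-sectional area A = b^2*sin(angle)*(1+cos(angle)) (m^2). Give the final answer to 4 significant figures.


b = 1.1280/3 = 0.376 m
A = 0.376^2 * sin(35 deg) * (1 + cos(35 deg))
A = 0.1475 m^2


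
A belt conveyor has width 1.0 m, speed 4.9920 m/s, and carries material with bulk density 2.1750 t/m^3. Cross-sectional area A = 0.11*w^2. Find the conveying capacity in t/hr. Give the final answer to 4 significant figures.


A = 0.11 * 1.0^2 = 0.11 m^2
C = 0.11 * 4.9920 * 2.1750 * 3600
C = 4300 t/hr


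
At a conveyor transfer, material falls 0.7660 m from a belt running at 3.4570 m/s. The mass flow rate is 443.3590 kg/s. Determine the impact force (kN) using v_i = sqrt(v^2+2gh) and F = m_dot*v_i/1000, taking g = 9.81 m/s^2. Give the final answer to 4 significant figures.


v_i = sqrt(3.4570^2 + 2*9.81*0.7660) = 5.19421 m/s
F = 443.3590 * 5.19421 / 1000
F = 2.303 kN


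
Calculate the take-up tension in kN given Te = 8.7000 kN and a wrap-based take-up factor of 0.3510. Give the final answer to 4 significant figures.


T_tu = 8.7000 * 0.3510
T_tu = 3.054 kN


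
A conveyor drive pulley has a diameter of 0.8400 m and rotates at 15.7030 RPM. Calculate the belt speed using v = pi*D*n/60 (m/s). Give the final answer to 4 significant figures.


v = pi * 0.8400 * 15.7030 / 60
v = 0.6907 m/s


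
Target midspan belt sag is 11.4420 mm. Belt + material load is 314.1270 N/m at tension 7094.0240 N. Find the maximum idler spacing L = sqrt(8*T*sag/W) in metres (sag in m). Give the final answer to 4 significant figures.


sag = 11.4420/1000 = 0.011442 m
L = sqrt(8 * 7094.0240 * 0.011442 / 314.1270)
L = 1.438 m


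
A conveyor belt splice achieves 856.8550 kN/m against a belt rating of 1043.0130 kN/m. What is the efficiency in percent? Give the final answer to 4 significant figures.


Eff = 856.8550 / 1043.0130 * 100
Eff = 82.15 %


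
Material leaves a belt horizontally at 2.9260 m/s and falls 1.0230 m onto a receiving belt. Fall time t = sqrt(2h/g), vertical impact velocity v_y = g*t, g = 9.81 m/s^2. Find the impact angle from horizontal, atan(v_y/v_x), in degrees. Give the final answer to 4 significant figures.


t = sqrt(2*1.0230/9.81) = 0.456687 s
v_y = 9.81 * 0.456687 = 4.4801 m/s
angle = atan(4.4801 / 2.9260) = 56.85 deg


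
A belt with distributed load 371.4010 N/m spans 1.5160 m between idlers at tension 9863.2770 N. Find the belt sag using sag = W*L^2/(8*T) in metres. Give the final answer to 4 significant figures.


sag = 371.4010 * 1.5160^2 / (8 * 9863.2770)
sag = 0.01082 m


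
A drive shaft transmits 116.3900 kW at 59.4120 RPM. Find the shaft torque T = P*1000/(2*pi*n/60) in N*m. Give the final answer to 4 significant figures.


omega = 2*pi*59.4120/60 = 6.22161 rad/s
T = 116.3900*1000 / 6.22161
T = 18710 N*m


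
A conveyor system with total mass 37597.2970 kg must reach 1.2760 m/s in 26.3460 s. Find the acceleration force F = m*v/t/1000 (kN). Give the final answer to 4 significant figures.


F = 37597.2970 * 1.2760 / 26.3460 / 1000
F = 1.821 kN


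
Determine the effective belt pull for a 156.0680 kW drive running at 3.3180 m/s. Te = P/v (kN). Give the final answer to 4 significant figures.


Te = P / v = 156.0680 / 3.3180
Te = 47.04 kN


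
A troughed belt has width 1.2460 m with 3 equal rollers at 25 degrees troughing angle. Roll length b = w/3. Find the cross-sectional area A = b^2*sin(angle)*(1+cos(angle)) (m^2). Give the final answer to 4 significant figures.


b = 1.2460/3 = 0.415333 m
A = 0.415333^2 * sin(25 deg) * (1 + cos(25 deg))
A = 0.1390 m^2


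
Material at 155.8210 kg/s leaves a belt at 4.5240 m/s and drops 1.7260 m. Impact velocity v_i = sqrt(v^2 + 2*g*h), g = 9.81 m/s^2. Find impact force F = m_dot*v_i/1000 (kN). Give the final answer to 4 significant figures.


v_i = sqrt(4.5240^2 + 2*9.81*1.7260) = 7.37094 m/s
F = 155.8210 * 7.37094 / 1000
F = 1.149 kN


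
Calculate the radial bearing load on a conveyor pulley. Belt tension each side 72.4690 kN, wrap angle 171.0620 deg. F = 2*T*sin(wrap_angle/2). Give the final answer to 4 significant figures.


F = 2 * 72.4690 * sin(171.0620/2 deg)
F = 144.5 kN


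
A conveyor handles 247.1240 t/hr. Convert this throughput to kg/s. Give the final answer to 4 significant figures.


m_dot = 247.1240 * 1000 / 3600
m_dot = 68.65 kg/s


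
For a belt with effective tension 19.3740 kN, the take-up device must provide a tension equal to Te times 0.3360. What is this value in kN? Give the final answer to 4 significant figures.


T_tu = 19.3740 * 0.3360
T_tu = 6.510 kN


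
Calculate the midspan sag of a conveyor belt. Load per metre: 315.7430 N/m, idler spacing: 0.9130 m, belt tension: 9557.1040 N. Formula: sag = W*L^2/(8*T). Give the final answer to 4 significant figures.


sag = 315.7430 * 0.9130^2 / (8 * 9557.1040)
sag = 0.003442 m


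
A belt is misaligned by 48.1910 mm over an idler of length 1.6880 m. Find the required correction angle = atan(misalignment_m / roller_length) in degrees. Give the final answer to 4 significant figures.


misalign_m = 48.1910 / 1000 = 0.048191 m
angle = atan(0.048191 / 1.6880)
angle = 1.635 deg


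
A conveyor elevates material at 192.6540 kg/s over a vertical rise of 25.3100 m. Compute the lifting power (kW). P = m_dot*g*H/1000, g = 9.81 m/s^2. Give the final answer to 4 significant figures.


P = 192.6540 * 9.81 * 25.3100 / 1000
P = 47.83 kW


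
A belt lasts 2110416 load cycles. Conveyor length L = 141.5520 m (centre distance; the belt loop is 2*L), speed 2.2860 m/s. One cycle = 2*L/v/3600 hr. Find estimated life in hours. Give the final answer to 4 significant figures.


cycle_time = 2 * 141.5520 / 2.2860 / 3600 = 0.0344007 hr
life = 2110416 * 0.0344007 = 72600 hours


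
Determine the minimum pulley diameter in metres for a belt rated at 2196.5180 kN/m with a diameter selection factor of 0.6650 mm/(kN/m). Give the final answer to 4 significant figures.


D = 2196.5180 * 0.6650 / 1000
D = 1.461 m


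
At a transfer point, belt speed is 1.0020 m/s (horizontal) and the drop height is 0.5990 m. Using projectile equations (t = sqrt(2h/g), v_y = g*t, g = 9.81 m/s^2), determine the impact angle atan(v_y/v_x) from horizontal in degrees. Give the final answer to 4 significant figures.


t = sqrt(2*0.5990/9.81) = 0.349457 s
v_y = 9.81 * 0.349457 = 3.42817 m/s
angle = atan(3.42817 / 1.0020) = 73.71 deg


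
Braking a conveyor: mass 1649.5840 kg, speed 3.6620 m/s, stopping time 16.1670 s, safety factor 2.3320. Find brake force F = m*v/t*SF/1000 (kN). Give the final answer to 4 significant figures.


F = 1649.5840 * 3.6620 / 16.1670 * 2.3320 / 1000
F = 0.8713 kN


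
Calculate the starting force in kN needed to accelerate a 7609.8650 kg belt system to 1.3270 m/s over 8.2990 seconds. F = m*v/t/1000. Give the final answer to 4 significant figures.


F = 7609.8650 * 1.3270 / 8.2990 / 1000
F = 1.217 kN


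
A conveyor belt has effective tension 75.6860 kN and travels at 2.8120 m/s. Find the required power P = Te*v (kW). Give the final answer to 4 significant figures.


P = Te * v = 75.6860 * 2.8120
P = 212.8 kW


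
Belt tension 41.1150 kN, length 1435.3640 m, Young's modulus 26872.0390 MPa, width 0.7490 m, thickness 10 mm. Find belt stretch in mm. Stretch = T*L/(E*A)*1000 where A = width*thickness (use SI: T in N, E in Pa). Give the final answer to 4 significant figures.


A = 0.7490 * 0.01 = 0.00749 m^2
Stretch = 41.1150*1000 * 1435.3640 / (26872.0390e6 * 0.00749) * 1000
Stretch = 293.2 mm


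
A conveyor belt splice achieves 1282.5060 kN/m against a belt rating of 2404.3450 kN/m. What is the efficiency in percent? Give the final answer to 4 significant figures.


Eff = 1282.5060 / 2404.3450 * 100
Eff = 53.34 %


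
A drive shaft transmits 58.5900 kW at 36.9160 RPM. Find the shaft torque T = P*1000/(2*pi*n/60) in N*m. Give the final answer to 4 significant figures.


omega = 2*pi*36.9160/60 = 3.86583 rad/s
T = 58.5900*1000 / 3.86583
T = 15160 N*m


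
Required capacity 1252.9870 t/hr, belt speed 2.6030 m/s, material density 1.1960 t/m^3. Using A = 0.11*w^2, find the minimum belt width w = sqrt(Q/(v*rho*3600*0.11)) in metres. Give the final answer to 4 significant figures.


A_req = 1252.9870 / (2.6030 * 1.1960 * 3600) = 0.111799 m^2
w = sqrt(0.111799 / 0.11)
w = 1.008 m


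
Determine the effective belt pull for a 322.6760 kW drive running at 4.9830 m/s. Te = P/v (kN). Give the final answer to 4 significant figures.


Te = P / v = 322.6760 / 4.9830
Te = 64.76 kN


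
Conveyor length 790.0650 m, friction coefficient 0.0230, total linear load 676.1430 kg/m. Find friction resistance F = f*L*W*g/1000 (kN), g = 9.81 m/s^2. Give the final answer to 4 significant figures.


F = 0.0230 * 790.0650 * 676.1430 * 9.81 / 1000
F = 120.5 kN


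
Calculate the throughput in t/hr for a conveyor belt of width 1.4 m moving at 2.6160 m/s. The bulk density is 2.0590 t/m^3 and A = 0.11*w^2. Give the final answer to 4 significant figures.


A = 0.11 * 1.4^2 = 0.2156 m^2
C = 0.2156 * 2.6160 * 2.0590 * 3600
C = 4181 t/hr


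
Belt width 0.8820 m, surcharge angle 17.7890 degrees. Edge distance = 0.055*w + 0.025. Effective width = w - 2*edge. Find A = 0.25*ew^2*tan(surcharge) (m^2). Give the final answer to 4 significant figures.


edge = 0.055*0.8820 + 0.025 = 0.07351 m
ew = 0.8820 - 2*0.07351 = 0.73498 m
A = 0.25 * 0.73498^2 * tan(17.7890 deg)
A = 0.04333 m^2


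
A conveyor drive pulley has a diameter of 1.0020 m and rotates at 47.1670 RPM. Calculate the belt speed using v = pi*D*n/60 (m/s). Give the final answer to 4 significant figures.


v = pi * 1.0020 * 47.1670 / 60
v = 2.475 m/s


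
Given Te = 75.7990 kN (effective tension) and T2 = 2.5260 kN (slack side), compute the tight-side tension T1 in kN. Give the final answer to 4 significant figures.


T1 = Te + T2 = 75.7990 + 2.5260
T1 = 78.33 kN


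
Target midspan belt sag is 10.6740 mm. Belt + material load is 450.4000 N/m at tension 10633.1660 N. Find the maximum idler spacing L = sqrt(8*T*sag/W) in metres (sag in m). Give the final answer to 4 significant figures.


sag = 10.6740/1000 = 0.010674 m
L = sqrt(8 * 10633.1660 * 0.010674 / 450.4000)
L = 1.420 m


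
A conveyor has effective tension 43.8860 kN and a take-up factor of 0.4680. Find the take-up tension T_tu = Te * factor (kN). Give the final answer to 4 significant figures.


T_tu = 43.8860 * 0.4680
T_tu = 20.54 kN


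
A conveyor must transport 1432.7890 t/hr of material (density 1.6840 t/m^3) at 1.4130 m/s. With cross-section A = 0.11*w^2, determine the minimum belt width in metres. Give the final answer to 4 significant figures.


A_req = 1432.7890 / (1.4130 * 1.6840 * 3600) = 0.167261 m^2
w = sqrt(0.167261 / 0.11)
w = 1.233 m


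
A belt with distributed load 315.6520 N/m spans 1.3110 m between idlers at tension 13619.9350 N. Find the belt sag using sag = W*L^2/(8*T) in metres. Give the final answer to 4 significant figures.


sag = 315.6520 * 1.3110^2 / (8 * 13619.9350)
sag = 0.004979 m


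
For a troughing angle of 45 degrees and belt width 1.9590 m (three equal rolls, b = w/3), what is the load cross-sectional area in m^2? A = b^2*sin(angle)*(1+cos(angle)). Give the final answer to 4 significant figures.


b = 1.9590/3 = 0.653 m
A = 0.653^2 * sin(45 deg) * (1 + cos(45 deg))
A = 0.5147 m^2


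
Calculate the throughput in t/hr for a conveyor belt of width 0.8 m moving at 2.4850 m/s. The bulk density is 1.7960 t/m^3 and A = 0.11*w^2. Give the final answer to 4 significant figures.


A = 0.11 * 0.8^2 = 0.0704 m^2
C = 0.0704 * 2.4850 * 1.7960 * 3600
C = 1131 t/hr


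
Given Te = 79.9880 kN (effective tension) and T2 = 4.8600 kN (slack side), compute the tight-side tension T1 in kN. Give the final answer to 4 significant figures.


T1 = Te + T2 = 79.9880 + 4.8600
T1 = 84.85 kN


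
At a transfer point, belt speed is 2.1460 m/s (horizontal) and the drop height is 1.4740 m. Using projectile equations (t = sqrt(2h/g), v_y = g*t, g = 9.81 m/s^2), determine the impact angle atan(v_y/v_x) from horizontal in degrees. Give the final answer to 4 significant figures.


t = sqrt(2*1.4740/9.81) = 0.548188 s
v_y = 9.81 * 0.548188 = 5.37772 m/s
angle = atan(5.37772 / 2.1460) = 68.25 deg


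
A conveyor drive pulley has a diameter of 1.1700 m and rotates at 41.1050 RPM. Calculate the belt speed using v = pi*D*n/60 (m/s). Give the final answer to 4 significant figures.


v = pi * 1.1700 * 41.1050 / 60
v = 2.518 m/s


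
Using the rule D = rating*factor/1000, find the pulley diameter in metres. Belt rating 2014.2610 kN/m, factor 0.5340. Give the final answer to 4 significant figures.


D = 2014.2610 * 0.5340 / 1000
D = 1.076 m


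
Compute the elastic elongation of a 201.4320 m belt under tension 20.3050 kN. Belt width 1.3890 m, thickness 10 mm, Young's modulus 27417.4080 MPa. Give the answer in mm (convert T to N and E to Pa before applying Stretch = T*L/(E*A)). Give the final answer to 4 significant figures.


A = 1.3890 * 0.01 = 0.01389 m^2
Stretch = 20.3050*1000 * 201.4320 / (27417.4080e6 * 0.01389) * 1000
Stretch = 10.74 mm


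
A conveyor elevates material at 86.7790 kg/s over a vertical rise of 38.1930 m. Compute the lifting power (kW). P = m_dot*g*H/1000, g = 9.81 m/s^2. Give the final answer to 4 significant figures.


P = 86.7790 * 9.81 * 38.1930 / 1000
P = 32.51 kW


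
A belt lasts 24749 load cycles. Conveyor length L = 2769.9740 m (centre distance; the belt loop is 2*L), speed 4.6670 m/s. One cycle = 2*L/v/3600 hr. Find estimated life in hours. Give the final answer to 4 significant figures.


cycle_time = 2 * 2769.9740 / 4.6670 / 3600 = 0.329735 hr
life = 24749 * 0.329735 = 8161 hours


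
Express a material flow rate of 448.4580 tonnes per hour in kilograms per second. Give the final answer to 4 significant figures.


m_dot = 448.4580 * 1000 / 3600
m_dot = 124.6 kg/s


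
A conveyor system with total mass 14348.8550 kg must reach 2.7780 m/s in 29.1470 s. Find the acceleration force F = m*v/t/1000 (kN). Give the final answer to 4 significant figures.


F = 14348.8550 * 2.7780 / 29.1470 / 1000
F = 1.368 kN


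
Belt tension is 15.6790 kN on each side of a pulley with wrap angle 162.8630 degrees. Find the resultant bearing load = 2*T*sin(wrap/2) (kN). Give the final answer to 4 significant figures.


F = 2 * 15.6790 * sin(162.8630/2 deg)
F = 31.01 kN


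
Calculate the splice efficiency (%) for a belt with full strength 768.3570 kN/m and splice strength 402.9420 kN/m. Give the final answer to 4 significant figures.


Eff = 402.9420 / 768.3570 * 100
Eff = 52.44 %


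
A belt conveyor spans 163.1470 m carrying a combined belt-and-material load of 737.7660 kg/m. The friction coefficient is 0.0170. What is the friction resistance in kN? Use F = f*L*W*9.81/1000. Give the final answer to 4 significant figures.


F = 0.0170 * 163.1470 * 737.7660 * 9.81 / 1000
F = 20.07 kN


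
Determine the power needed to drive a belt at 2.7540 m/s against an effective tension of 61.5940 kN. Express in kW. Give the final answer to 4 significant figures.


P = Te * v = 61.5940 * 2.7540
P = 169.6 kW


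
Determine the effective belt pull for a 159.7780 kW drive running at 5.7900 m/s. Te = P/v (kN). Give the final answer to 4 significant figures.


Te = P / v = 159.7780 / 5.7900
Te = 27.60 kN


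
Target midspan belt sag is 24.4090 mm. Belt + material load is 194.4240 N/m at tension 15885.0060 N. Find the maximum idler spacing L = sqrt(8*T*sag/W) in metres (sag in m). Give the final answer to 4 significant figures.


sag = 24.4090/1000 = 0.024409 m
L = sqrt(8 * 15885.0060 * 0.024409 / 194.4240)
L = 3.994 m


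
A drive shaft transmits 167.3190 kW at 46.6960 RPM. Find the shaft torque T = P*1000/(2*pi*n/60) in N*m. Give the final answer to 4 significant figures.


omega = 2*pi*46.6960/60 = 4.88999 rad/s
T = 167.3190*1000 / 4.88999
T = 34220 N*m


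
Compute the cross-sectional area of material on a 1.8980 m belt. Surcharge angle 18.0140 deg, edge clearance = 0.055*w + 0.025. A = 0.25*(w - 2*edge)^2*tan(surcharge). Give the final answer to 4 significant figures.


edge = 0.055*1.8980 + 0.025 = 0.12939 m
ew = 1.8980 - 2*0.12939 = 1.63922 m
A = 0.25 * 1.63922^2 * tan(18.0140 deg)
A = 0.2184 m^2


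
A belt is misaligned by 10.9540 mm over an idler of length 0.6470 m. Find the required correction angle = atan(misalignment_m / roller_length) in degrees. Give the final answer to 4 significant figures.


misalign_m = 10.9540 / 1000 = 0.010954 m
angle = atan(0.010954 / 0.6470)
angle = 0.9700 deg


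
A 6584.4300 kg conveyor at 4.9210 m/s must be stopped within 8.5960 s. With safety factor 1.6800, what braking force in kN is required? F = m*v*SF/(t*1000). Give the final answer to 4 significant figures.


F = 6584.4300 * 4.9210 / 8.5960 * 1.6800 / 1000
F = 6.333 kN


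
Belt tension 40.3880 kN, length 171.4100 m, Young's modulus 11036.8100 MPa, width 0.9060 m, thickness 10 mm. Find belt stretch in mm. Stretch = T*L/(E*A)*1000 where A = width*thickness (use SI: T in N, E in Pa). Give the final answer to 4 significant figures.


A = 0.9060 * 0.01 = 0.00906 m^2
Stretch = 40.3880*1000 * 171.4100 / (11036.8100e6 * 0.00906) * 1000
Stretch = 69.23 mm


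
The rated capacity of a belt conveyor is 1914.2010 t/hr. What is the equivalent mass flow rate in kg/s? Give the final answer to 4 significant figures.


m_dot = 1914.2010 * 1000 / 3600
m_dot = 531.7 kg/s


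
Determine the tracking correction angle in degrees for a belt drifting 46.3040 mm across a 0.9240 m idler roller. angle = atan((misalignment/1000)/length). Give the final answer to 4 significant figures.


misalign_m = 46.3040 / 1000 = 0.046304 m
angle = atan(0.046304 / 0.9240)
angle = 2.869 deg


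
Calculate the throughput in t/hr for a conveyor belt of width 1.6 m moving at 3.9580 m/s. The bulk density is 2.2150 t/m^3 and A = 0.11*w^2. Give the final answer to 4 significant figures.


A = 0.11 * 1.6^2 = 0.2816 m^2
C = 0.2816 * 3.9580 * 2.2150 * 3600
C = 8888 t/hr


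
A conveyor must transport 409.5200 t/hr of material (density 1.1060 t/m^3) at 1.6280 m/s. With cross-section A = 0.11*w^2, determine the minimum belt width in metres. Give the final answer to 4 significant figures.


A_req = 409.5200 / (1.6280 * 1.1060 * 3600) = 0.0631776 m^2
w = sqrt(0.0631776 / 0.11)
w = 0.7579 m


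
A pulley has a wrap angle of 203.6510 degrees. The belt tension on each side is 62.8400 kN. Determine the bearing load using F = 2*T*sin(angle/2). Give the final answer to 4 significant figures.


F = 2 * 62.8400 * sin(203.6510/2 deg)
F = 123.0 kN


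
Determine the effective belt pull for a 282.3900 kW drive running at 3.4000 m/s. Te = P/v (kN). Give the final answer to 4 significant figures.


Te = P / v = 282.3900 / 3.4000
Te = 83.06 kN


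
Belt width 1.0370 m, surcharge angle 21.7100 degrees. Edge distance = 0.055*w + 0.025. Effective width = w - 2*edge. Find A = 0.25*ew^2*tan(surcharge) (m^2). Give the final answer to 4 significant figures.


edge = 0.055*1.0370 + 0.025 = 0.082035 m
ew = 1.0370 - 2*0.082035 = 0.87293 m
A = 0.25 * 0.87293^2 * tan(21.7100 deg)
A = 0.07585 m^2


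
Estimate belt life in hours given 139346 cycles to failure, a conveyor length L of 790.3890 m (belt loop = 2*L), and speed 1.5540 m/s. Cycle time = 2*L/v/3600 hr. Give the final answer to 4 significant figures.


cycle_time = 2 * 790.3890 / 1.5540 / 3600 = 0.282564 hr
life = 139346 * 0.282564 = 39370 hours


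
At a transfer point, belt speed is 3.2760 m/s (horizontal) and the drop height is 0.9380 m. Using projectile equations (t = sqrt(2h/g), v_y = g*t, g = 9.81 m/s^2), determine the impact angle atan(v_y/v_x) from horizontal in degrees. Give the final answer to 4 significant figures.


t = sqrt(2*0.9380/9.81) = 0.437302 s
v_y = 9.81 * 0.437302 = 4.28993 m/s
angle = atan(4.28993 / 3.2760) = 52.63 deg


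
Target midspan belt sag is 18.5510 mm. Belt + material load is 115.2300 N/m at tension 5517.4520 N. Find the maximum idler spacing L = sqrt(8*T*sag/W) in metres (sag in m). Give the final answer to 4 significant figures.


sag = 18.5510/1000 = 0.018551 m
L = sqrt(8 * 5517.4520 * 0.018551 / 115.2300)
L = 2.666 m


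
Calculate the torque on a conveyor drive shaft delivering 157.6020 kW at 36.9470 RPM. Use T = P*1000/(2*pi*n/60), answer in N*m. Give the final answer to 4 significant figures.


omega = 2*pi*36.9470/60 = 3.86908 rad/s
T = 157.6020*1000 / 3.86908
T = 40730 N*m


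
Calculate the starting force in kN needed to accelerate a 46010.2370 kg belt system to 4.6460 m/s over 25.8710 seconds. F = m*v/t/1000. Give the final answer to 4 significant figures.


F = 46010.2370 * 4.6460 / 25.8710 / 1000
F = 8.263 kN


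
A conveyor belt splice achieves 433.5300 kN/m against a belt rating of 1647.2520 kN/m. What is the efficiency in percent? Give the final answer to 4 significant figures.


Eff = 433.5300 / 1647.2520 * 100
Eff = 26.32 %


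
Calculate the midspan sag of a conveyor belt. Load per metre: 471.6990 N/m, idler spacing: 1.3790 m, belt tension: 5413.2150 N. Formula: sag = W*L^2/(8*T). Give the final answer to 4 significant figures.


sag = 471.6990 * 1.3790^2 / (8 * 5413.2150)
sag = 0.02071 m


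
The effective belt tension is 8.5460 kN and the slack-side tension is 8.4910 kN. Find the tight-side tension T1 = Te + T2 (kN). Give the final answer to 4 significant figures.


T1 = Te + T2 = 8.5460 + 8.4910
T1 = 17.04 kN


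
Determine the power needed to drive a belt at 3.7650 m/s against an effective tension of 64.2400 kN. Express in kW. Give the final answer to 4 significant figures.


P = Te * v = 64.2400 * 3.7650
P = 241.9 kW


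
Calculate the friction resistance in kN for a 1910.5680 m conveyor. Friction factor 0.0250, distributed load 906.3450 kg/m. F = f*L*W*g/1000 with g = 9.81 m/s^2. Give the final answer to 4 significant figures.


F = 0.0250 * 1910.5680 * 906.3450 * 9.81 / 1000
F = 424.7 kN


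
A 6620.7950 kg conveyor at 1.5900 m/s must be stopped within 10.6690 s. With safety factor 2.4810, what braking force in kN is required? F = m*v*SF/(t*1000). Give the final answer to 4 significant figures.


F = 6620.7950 * 1.5900 / 10.6690 * 2.4810 / 1000
F = 2.448 kN


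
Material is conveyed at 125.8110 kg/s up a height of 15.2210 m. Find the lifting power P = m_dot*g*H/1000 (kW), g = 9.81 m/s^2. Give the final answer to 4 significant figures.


P = 125.8110 * 9.81 * 15.2210 / 1000
P = 18.79 kW


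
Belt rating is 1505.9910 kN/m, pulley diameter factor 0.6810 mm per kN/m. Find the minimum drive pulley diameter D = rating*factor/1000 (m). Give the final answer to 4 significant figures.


D = 1505.9910 * 0.6810 / 1000
D = 1.026 m


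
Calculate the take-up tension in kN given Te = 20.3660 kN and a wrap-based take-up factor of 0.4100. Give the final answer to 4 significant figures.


T_tu = 20.3660 * 0.4100
T_tu = 8.350 kN


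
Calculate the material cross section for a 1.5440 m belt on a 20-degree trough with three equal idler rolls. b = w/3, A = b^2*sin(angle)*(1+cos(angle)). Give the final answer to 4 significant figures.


b = 1.5440/3 = 0.514667 m
A = 0.514667^2 * sin(20 deg) * (1 + cos(20 deg))
A = 0.1757 m^2


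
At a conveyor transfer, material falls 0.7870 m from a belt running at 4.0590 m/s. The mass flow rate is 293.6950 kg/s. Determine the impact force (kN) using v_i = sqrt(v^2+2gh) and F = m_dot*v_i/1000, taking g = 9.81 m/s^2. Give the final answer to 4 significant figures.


v_i = sqrt(4.0590^2 + 2*9.81*0.7870) = 5.64946 m/s
F = 293.6950 * 5.64946 / 1000
F = 1.659 kN


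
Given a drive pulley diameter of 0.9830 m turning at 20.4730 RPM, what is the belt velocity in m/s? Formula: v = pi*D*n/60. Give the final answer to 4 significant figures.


v = pi * 0.9830 * 20.4730 / 60
v = 1.054 m/s


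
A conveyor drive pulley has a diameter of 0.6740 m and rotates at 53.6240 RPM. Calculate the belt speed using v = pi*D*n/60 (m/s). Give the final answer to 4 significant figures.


v = pi * 0.6740 * 53.6240 / 60
v = 1.892 m/s


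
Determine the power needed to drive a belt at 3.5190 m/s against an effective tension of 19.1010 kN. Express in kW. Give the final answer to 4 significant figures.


P = Te * v = 19.1010 * 3.5190
P = 67.22 kW


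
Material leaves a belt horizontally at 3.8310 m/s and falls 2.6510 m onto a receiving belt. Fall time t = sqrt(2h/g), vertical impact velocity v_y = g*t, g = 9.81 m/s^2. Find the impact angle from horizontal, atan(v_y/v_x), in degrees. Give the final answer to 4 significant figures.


t = sqrt(2*2.6510/9.81) = 0.735166 s
v_y = 9.81 * 0.735166 = 7.21198 m/s
angle = atan(7.21198 / 3.8310) = 62.02 deg


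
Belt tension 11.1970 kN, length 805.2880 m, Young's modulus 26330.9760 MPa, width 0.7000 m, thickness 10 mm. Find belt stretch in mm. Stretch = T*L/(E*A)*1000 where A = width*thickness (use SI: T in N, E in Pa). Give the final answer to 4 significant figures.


A = 0.7000 * 0.01 = 0.00700 m^2
Stretch = 11.1970*1000 * 805.2880 / (26330.9760e6 * 0.00700) * 1000
Stretch = 48.92 mm


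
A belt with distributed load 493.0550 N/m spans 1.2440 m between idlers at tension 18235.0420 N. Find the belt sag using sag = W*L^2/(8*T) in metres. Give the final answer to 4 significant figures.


sag = 493.0550 * 1.2440^2 / (8 * 18235.0420)
sag = 0.005230 m


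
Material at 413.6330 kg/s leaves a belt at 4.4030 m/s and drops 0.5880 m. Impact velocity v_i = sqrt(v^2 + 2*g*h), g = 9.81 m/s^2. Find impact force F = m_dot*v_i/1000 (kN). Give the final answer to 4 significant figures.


v_i = sqrt(4.4030^2 + 2*9.81*0.5880) = 5.56084 m/s
F = 413.6330 * 5.56084 / 1000
F = 2.300 kN


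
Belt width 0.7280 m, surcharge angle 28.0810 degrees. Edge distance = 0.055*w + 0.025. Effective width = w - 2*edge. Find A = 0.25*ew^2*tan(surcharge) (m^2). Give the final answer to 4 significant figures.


edge = 0.055*0.7280 + 0.025 = 0.06504 m
ew = 0.7280 - 2*0.06504 = 0.59792 m
A = 0.25 * 0.59792^2 * tan(28.0810 deg)
A = 0.04768 m^2


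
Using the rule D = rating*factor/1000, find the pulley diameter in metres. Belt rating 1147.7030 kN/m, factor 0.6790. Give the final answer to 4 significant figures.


D = 1147.7030 * 0.6790 / 1000
D = 0.7793 m


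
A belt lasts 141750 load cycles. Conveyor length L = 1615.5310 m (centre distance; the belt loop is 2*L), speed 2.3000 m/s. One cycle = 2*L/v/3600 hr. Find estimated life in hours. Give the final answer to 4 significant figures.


cycle_time = 2 * 1615.5310 / 2.3000 / 3600 = 0.390225 hr
life = 141750 * 0.390225 = 55310 hours


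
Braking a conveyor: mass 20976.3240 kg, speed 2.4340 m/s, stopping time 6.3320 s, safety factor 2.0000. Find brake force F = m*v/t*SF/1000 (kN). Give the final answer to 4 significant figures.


F = 20976.3240 * 2.4340 / 6.3320 * 2.0000 / 1000
F = 16.13 kN


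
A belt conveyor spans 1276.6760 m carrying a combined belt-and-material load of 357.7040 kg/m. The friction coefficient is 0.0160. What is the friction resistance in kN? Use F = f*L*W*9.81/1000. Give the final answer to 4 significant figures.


F = 0.0160 * 1276.6760 * 357.7040 * 9.81 / 1000
F = 71.68 kN


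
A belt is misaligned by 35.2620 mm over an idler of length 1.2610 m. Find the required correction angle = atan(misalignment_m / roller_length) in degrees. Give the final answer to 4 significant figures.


misalign_m = 35.2620 / 1000 = 0.035262 m
angle = atan(0.035262 / 1.2610)
angle = 1.602 deg


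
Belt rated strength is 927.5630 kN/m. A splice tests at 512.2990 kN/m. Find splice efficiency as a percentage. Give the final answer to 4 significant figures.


Eff = 512.2990 / 927.5630 * 100
Eff = 55.23 %


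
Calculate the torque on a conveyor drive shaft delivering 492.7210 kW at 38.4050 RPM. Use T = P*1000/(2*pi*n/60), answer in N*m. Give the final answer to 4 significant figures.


omega = 2*pi*38.4050/60 = 4.02176 rad/s
T = 492.7210*1000 / 4.02176
T = 122500 N*m


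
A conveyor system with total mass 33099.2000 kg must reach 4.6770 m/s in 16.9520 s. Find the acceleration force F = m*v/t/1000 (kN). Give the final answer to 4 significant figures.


F = 33099.2000 * 4.6770 / 16.9520 / 1000
F = 9.132 kN


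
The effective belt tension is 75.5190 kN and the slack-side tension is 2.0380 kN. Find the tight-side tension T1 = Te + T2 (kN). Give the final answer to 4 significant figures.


T1 = Te + T2 = 75.5190 + 2.0380
T1 = 77.56 kN


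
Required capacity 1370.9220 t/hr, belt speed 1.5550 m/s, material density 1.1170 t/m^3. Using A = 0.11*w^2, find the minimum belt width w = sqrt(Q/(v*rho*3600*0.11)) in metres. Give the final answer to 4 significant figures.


A_req = 1370.9220 / (1.5550 * 1.1170 * 3600) = 0.219243 m^2
w = sqrt(0.219243 / 0.11)
w = 1.412 m


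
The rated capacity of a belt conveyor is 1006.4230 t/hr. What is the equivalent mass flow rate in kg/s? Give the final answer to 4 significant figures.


m_dot = 1006.4230 * 1000 / 3600
m_dot = 279.6 kg/s


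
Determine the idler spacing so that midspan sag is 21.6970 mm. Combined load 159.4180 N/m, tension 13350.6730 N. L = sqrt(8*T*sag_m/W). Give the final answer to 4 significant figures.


sag = 21.6970/1000 = 0.021697 m
L = sqrt(8 * 13350.6730 * 0.021697 / 159.4180)
L = 3.813 m


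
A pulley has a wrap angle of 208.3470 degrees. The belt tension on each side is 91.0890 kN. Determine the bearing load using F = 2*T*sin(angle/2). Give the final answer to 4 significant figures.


F = 2 * 91.0890 * sin(208.3470/2 deg)
F = 176.6 kN
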